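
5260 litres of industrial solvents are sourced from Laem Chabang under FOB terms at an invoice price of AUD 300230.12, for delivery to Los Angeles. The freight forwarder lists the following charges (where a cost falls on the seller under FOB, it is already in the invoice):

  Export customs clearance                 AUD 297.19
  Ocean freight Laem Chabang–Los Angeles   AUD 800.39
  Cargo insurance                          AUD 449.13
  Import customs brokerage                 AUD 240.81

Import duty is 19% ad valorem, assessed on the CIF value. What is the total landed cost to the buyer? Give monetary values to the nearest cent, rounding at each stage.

Total landed cost: AUD 359001.58

FOB: the seller bears costs until goods are on board at the origin port; the buyer bears freight, insurance and all costs thereafter.
Already in the invoice (seller's account under FOB): export clearance — exclude.
CIF value = FOB price + freight + insurance = 300230.12 + 800.39 + 449.13 = 301479.64
Import duty = 301479.64 × 19% = 57281.13
Buyer bears: freight 800.39 + insurance 449.13 + brokerage 240.81 + duty 57281.13 = 58771.46
Landed cost = invoice 300230.12 + 58771.46 = 359001.58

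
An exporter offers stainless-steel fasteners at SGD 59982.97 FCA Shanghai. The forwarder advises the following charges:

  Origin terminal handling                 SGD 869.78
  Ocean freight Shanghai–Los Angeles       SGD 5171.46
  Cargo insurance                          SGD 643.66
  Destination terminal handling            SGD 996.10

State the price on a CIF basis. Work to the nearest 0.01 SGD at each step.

Not relevant to the conversion: destination terminal — on the buyer under both terms; not part of either seller's price.
From FCA to CIF, the seller additionally bears: origin terminal, freight, insurance.
CIF price = 59982.97 + 869.78 + 5171.46 + 643.66 = 66667.87

CIF price: SGD 66667.87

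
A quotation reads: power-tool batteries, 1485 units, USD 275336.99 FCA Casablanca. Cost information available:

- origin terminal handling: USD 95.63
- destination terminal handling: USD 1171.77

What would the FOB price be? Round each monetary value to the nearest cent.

FOB price: USD 275432.62

Not relevant to the conversion: destination terminal — on the buyer under both terms; not part of either seller's price.
From FCA to FOB, the seller additionally bears: origin terminal.
FOB price = 275336.99 + 95.63 = 275432.62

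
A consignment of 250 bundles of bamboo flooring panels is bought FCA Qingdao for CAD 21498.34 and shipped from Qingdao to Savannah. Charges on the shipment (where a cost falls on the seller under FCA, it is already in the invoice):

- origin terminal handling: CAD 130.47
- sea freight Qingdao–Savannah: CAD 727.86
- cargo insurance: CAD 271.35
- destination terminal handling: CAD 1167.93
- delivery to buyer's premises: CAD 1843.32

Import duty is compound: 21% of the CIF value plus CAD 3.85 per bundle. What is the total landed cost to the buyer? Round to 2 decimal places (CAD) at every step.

Total landed cost: CAD 31353.65

FCA: the seller delivers export-cleared goods to the carrier; the buyer bears costs from that point.
CIF value = FCA price + origin terminal + freight + insurance = 21498.34 + 130.47 + 727.86 + 271.35 = 22628.02
Ad valorem component: 22628.02 × 21% = 4751.88
Specific component: 250 × 3.85 = 962.50
Import duty = 4751.88 + 962.50 = 5714.38
Buyer bears: origin terminal 130.47 + freight 727.86 + insurance 271.35 + destination terminal 1167.93 + delivery 1843.32 + duty 5714.38 = 9855.31
Landed cost = invoice 21498.34 + 9855.31 = 31353.65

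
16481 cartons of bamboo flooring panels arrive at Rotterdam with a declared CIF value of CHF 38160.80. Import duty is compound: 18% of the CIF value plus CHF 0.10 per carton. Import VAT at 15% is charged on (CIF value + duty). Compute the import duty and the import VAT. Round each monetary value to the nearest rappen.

Ad valorem component: 38160.80 × 18% = 6868.94
Specific component: 16481 × 0.10 = 1648.10
Import duty = 6868.94 + 1648.10 = 8517.04
VAT base = CIF + duty = 38160.80 + 8517.04 = 46677.84
Import VAT = 46677.84 × 15% = 7001.68

Import duty: CHF 8517.04; import VAT: CHF 7001.68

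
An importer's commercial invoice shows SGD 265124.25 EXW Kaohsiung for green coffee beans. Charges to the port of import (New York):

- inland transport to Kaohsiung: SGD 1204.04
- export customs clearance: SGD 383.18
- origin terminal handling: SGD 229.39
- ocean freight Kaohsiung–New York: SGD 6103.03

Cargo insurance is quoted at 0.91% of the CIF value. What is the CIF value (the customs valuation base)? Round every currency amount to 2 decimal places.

Let C be the CIF value. C = EXW price + pre-shipment costs + freight + 0.91% × C
C − 0.91% × C = 265124.25 + 1204.04 + 383.18 + 229.39 + 6103.03
0.9909 × C = 273043.89
C = 273043.89 / 0.9909 = 275551.41
Insurance premium = 0.91% × 275551.41 = 2507.52

CIF value: SGD 275551.41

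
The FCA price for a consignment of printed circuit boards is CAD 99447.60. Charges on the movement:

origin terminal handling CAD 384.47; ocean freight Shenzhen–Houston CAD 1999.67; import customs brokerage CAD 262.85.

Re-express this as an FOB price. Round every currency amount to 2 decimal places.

FOB price: CAD 99832.07

Not relevant to the conversion: brokerage, freight — on the buyer under both terms; not part of either seller's price.
From FCA to FOB, the seller additionally bears: origin terminal.
FOB price = 99447.60 + 384.47 = 99832.07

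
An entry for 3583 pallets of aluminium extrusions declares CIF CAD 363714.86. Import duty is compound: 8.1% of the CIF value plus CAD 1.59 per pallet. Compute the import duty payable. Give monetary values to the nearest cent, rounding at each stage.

Ad valorem component: 363714.86 × 8.1% = 29460.90
Specific component: 3583 × 1.59 = 5696.97
Import duty = 29460.90 + 5696.97 = 35157.87

Import duty: CAD 35157.87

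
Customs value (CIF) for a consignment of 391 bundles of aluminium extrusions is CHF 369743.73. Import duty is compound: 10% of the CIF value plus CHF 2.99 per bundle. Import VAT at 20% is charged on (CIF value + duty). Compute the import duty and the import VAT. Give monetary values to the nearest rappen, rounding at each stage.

Ad valorem component: 369743.73 × 10% = 36974.37
Specific component: 391 × 2.99 = 1169.09
Import duty = 36974.37 + 1169.09 = 38143.46
VAT base = CIF + duty = 369743.73 + 38143.46 = 407887.19
Import VAT = 407887.19 × 20% = 81577.44

Import duty: CHF 38143.46; import VAT: CHF 81577.44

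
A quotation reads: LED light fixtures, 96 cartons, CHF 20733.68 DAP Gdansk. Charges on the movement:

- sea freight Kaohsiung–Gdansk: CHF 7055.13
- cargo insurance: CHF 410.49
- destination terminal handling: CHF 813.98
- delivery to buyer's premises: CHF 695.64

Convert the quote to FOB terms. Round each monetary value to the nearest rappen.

FOB price: CHF 11758.44

From DAP to FOB, the seller no longer bears: freight, insurance, destination terminal, delivery.
FOB price = 20733.68 − 7055.13 − 410.49 − 813.98 − 695.64 = 11758.44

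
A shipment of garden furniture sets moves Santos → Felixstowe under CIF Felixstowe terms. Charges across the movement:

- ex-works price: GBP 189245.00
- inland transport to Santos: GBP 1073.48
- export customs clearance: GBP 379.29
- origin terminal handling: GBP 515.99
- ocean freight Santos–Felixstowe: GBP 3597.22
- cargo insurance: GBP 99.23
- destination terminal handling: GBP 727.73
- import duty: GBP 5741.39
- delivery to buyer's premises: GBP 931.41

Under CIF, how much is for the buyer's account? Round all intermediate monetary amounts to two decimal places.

CIF: the seller pays costs through ocean freight and marine insurance to the destination port.
Seller's account: goods 189245.00 + inland to port 1073.48 + export clearance 379.29 + origin terminal 515.99 + freight 3597.22 + insurance 99.23 = 194910.21
Buyer's account: destination terminal 727.73 + duty 5741.39 + delivery 931.41 = 7400.53

Buyer's account: GBP 7400.53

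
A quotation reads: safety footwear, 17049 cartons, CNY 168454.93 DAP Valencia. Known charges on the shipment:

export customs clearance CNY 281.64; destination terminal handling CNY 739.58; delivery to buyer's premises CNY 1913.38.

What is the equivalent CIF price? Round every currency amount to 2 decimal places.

Not relevant to the conversion: export clearance — on the seller under both DAP and CIF; already in the DAP price and stays in the CIF price.
From DAP to CIF, the seller no longer bears: destination terminal, delivery.
CIF price = 168454.93 − 739.58 − 1913.38 = 165801.97

CIF price: CNY 165801.97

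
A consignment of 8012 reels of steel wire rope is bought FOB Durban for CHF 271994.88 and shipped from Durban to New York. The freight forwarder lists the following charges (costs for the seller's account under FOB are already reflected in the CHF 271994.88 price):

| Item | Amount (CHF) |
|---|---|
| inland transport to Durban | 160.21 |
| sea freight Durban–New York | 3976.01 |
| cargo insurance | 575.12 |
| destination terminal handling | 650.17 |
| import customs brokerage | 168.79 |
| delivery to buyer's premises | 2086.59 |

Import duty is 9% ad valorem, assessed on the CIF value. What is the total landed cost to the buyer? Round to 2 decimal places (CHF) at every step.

Total landed cost: CHF 304340.70

FOB: the seller bears costs until goods are on board at the origin port; the buyer bears freight, insurance and all costs thereafter.
Already in the invoice (seller's account under FOB): inland to port — exclude.
CIF value = FOB price + freight + insurance = 271994.88 + 3976.01 + 575.12 = 276546.01
Import duty = 276546.01 × 9% = 24889.14
Buyer bears: freight 3976.01 + insurance 575.12 + destination terminal 650.17 + brokerage 168.79 + delivery 2086.59 + duty 24889.14 = 32345.82
Landed cost = invoice 271994.88 + 32345.82 = 304340.70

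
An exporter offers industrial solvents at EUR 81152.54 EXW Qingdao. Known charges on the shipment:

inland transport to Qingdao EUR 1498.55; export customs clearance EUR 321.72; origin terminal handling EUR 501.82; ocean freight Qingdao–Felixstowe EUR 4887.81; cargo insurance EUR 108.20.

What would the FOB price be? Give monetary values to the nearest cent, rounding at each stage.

Not relevant to the conversion: insurance, freight — on the buyer under both terms; not part of either seller's price.
From EXW to FOB, the seller additionally bears: inland to port, export clearance, origin terminal.
FOB price = 81152.54 + 1498.55 + 321.72 + 501.82 = 83474.63

FOB price: EUR 83474.63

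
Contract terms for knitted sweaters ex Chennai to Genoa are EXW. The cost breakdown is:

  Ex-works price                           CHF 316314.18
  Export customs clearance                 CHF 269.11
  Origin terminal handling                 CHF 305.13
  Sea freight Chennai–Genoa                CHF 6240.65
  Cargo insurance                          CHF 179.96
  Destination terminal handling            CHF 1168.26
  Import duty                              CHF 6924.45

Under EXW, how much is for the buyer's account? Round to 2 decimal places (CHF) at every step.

Buyer's account: CHF 15087.56

EXW: the seller makes goods available at their premises; the buyer bears all onward costs.
Seller's account: goods 316314.18 = 316314.18
Buyer's account: export clearance 269.11 + origin terminal 305.13 + freight 6240.65 + insurance 179.96 + destination terminal 1168.26 + duty 6924.45 = 15087.56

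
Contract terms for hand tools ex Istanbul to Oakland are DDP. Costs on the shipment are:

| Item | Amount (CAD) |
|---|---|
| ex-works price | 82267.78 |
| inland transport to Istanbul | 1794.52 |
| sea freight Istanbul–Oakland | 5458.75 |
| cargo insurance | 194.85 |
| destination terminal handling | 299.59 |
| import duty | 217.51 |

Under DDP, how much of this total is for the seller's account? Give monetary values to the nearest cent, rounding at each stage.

Seller's account: CAD 90233.00

DDP: the seller bears all costs including import duty.
Seller's account: goods 82267.78 + inland to port 1794.52 + freight 5458.75 + insurance 194.85 + destination terminal 299.59 + duty 217.51 = 90233.00
Buyer's account: 0.00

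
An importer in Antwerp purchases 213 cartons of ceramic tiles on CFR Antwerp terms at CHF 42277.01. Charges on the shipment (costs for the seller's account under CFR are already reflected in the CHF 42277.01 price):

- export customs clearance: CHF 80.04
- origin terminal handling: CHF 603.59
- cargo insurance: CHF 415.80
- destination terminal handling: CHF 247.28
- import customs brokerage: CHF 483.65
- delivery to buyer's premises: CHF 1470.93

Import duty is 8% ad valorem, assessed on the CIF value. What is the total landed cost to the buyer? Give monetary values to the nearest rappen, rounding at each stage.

CFR: the seller pays costs through ocean freight to the destination port, but not insurance.
Already in the invoice (seller's account under CFR): export clearance, origin terminal — exclude.
CIF value = CFR price + insurance = 42277.01 + 415.80 = 42692.81
Import duty = 42692.81 × 8% = 3415.42
Buyer bears: insurance 415.80 + destination terminal 247.28 + brokerage 483.65 + delivery 1470.93 + duty 3415.42 = 6033.08
Landed cost = invoice 42277.01 + 6033.08 = 48310.09

Total landed cost: CHF 48310.09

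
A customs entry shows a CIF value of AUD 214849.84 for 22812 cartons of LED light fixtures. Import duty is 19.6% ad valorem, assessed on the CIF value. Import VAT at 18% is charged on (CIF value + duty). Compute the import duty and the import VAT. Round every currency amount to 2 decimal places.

Import duty: AUD 42110.57; import VAT: AUD 46252.87

Import duty = 214849.84 × 19.6% = 42110.57
VAT base = CIF + duty = 214849.84 + 42110.57 = 256960.41
Import VAT = 256960.41 × 18% = 46252.87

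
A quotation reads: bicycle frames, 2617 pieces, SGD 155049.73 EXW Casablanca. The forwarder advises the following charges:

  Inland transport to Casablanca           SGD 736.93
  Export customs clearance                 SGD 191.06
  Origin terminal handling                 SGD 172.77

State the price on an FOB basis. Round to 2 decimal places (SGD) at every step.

FOB price: SGD 156150.49

From EXW to FOB, the seller additionally bears: inland to port, export clearance, origin terminal.
FOB price = 155049.73 + 736.93 + 191.06 + 172.77 = 156150.49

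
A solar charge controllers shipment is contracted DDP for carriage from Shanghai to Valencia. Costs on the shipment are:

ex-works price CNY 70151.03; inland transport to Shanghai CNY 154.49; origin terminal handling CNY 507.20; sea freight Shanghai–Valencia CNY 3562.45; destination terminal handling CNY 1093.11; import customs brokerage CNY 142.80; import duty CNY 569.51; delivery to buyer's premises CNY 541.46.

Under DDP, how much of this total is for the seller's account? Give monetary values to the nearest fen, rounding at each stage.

DDP: the seller bears all costs including import duty.
Seller's account: goods 70151.03 + inland to port 154.49 + origin terminal 507.20 + freight 3562.45 + destination terminal 1093.11 + brokerage 142.80 + duty 569.51 + delivery 541.46 = 76722.05
Buyer's account: 0.00

Seller's account: CNY 76722.05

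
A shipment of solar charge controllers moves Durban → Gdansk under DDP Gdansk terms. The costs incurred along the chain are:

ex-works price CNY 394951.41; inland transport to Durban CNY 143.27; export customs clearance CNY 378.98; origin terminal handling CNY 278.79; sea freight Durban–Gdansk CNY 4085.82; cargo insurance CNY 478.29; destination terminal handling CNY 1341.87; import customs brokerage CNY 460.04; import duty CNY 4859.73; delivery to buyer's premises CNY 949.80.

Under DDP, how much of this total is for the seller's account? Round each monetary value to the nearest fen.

Seller's account: CNY 407928.00

DDP: the seller bears all costs including import duty.
Seller's account: goods 394951.41 + inland to port 143.27 + export clearance 378.98 + origin terminal 278.79 + freight 4085.82 + insurance 478.29 + destination terminal 1341.87 + brokerage 460.04 + duty 4859.73 + delivery 949.80 = 407928.00
Buyer's account: 0.00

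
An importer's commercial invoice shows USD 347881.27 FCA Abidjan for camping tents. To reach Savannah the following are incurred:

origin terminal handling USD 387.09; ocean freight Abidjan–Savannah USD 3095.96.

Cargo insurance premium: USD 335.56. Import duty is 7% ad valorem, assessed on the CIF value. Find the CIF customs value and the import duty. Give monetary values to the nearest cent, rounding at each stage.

CIF = FCA price + pre-shipment costs + freight + insurance
CIF = 347881.27 + 387.09 + 3095.96 + 335.56 = 351699.88
Import duty = 351699.88 × 7% = 24618.99

CIF value: USD 351699.88; import duty: USD 24618.99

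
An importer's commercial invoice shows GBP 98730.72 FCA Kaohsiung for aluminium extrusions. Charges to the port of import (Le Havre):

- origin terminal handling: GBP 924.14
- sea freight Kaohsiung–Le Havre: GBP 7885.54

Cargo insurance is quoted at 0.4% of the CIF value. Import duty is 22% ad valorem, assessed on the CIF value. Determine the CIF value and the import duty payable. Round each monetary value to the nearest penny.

Let C be the CIF value. C = FCA price + pre-shipment costs + freight + 0.4% × C
C − 0.4% × C = 98730.72 + 924.14 + 7885.54
0.996 × C = 107540.40
C = 107540.40 / 0.996 = 107972.29
Insurance premium = 0.4% × 107972.29 = 431.89
Import duty = 107972.29 × 22% = 23753.90

CIF value: GBP 107972.29; import duty: GBP 23753.90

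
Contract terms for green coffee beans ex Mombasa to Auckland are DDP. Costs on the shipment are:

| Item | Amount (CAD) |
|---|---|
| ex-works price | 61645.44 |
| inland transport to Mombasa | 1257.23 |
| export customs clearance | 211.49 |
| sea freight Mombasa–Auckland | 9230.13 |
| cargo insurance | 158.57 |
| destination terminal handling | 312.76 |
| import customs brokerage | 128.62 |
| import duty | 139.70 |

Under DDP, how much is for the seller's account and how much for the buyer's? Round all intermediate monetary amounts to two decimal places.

DDP: the seller bears all costs including import duty.
Seller's account: goods 61645.44 + inland to port 1257.23 + export clearance 211.49 + freight 9230.13 + insurance 158.57 + destination terminal 312.76 + brokerage 128.62 + duty 139.70 = 73083.94
Buyer's account: 0.00

Seller: CAD 73083.94; buyer: CAD 0.00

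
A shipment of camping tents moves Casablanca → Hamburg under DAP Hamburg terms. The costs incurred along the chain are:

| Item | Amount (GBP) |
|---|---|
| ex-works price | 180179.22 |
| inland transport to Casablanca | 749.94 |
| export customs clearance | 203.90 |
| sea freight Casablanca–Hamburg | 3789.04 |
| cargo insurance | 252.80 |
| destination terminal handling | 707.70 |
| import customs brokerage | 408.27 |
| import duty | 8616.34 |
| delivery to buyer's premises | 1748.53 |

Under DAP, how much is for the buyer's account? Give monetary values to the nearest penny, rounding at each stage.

Buyer's account: GBP 9024.61

DAP: the seller bears all costs to the named destination except import duty and clearance.
Seller's account: goods 180179.22 + inland to port 749.94 + export clearance 203.90 + freight 3789.04 + insurance 252.80 + destination terminal 707.70 + delivery 1748.53 = 187631.13
Buyer's account: brokerage 408.27 + duty 8616.34 = 9024.61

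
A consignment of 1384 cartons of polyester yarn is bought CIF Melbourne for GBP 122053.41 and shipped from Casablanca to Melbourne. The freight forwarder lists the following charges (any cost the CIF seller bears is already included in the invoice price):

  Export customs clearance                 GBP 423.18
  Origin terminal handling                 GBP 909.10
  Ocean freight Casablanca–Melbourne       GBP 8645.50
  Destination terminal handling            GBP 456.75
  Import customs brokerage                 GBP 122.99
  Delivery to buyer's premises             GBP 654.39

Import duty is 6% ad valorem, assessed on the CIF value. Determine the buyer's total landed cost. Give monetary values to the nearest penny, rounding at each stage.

Total landed cost: GBP 130610.74

CIF: the seller pays costs through ocean freight and marine insurance to the destination port.
Already in the invoice (seller's account under CIF): export clearance, origin terminal, freight — exclude.
The CIF price already equals the CIF value: 122053.41
Import duty = 122053.41 × 6% = 7323.20
Buyer bears: destination terminal 456.75 + brokerage 122.99 + delivery 654.39 + duty 7323.20 = 8557.33
Landed cost = invoice 122053.41 + 8557.33 = 130610.74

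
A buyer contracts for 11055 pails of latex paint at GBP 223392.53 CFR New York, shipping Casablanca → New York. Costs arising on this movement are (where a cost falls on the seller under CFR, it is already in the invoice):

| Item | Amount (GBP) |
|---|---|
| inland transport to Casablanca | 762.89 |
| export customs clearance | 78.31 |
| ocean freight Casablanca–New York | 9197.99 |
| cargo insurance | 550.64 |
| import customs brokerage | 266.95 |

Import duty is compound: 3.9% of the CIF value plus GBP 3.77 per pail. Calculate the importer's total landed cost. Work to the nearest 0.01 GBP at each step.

CFR: the seller pays costs through ocean freight to the destination port, but not insurance.
Already in the invoice (seller's account under CFR): inland to port, export clearance, freight — exclude.
CIF value = CFR price + insurance = 223392.53 + 550.64 = 223943.17
Ad valorem component: 223943.17 × 3.9% = 8733.78
Specific component: 11055 × 3.77 = 41677.35
Import duty = 8733.78 + 41677.35 = 50411.13
Buyer bears: insurance 550.64 + brokerage 266.95 + duty 50411.13 = 51228.72
Landed cost = invoice 223392.53 + 51228.72 = 274621.25

Total landed cost: GBP 274621.25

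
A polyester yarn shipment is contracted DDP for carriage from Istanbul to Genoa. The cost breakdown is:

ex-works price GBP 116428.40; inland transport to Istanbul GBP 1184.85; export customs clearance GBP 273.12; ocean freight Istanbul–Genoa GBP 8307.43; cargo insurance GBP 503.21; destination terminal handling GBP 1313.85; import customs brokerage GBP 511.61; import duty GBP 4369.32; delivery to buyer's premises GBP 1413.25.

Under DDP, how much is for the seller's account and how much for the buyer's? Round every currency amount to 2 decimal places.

DDP: the seller bears all costs including import duty.
Seller's account: goods 116428.40 + inland to port 1184.85 + export clearance 273.12 + freight 8307.43 + insurance 503.21 + destination terminal 1313.85 + brokerage 511.61 + duty 4369.32 + delivery 1413.25 = 134305.04
Buyer's account: 0.00

Seller: GBP 134305.04; buyer: GBP 0.00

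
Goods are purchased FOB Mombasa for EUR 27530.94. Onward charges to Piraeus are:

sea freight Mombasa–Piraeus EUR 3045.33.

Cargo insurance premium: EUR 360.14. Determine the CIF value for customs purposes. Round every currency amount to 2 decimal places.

CIF = FOB price + freight + insurance
CIF = 27530.94 + 3045.33 + 360.14 = 30936.41

CIF value: EUR 30936.41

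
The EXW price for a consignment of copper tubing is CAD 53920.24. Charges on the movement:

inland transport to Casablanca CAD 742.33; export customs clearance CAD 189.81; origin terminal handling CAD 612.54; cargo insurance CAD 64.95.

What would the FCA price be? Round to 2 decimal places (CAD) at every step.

Not relevant to the conversion: origin terminal, insurance — on the buyer under both terms; not part of either seller's price.
From EXW to FCA, the seller additionally bears: inland to port, export clearance.
FCA price = 53920.24 + 742.33 + 189.81 = 54852.38

FCA price: CAD 54852.38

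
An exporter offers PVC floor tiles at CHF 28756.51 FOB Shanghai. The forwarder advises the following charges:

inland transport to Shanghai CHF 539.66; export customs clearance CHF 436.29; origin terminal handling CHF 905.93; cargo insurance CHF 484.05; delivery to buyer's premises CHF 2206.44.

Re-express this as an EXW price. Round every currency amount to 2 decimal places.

EXW price: CHF 26874.63

Not relevant to the conversion: insurance, delivery — on the buyer under both terms; not part of either seller's price.
From FOB to EXW, the seller no longer bears: inland to port, export clearance, origin terminal.
EXW price = 28756.51 − 539.66 − 436.29 − 905.93 = 26874.63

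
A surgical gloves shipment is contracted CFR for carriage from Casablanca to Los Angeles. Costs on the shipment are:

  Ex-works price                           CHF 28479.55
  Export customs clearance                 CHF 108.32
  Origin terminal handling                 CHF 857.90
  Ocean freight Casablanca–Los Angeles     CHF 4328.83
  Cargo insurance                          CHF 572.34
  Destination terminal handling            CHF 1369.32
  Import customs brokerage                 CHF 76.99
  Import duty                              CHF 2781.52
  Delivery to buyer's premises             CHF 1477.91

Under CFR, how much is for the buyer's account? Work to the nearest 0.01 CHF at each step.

CFR: the seller pays costs through ocean freight to the destination port, but not insurance.
Seller's account: goods 28479.55 + export clearance 108.32 + origin terminal 857.90 + freight 4328.83 = 33774.60
Buyer's account: insurance 572.34 + destination terminal 1369.32 + brokerage 76.99 + duty 2781.52 + delivery 1477.91 = 6278.08

Buyer's account: CHF 6278.08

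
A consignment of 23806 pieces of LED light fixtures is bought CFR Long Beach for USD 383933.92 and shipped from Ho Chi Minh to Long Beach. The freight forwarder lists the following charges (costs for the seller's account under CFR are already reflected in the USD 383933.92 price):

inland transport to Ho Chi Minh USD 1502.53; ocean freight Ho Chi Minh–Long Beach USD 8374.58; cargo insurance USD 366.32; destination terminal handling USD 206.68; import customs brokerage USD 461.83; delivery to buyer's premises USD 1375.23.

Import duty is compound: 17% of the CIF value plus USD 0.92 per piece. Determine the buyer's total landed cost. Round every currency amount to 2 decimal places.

CFR: the seller pays costs through ocean freight to the destination port, but not insurance.
Already in the invoice (seller's account under CFR): inland to port, freight — exclude.
CIF value = CFR price + insurance = 383933.92 + 366.32 = 384300.24
Ad valorem component: 384300.24 × 17% = 65331.04
Specific component: 23806 × 0.92 = 21901.52
Import duty = 65331.04 + 21901.52 = 87232.56
Buyer bears: insurance 366.32 + destination terminal 206.68 + brokerage 461.83 + delivery 1375.23 + duty 87232.56 = 89642.62
Landed cost = invoice 383933.92 + 89642.62 = 473576.54

Total landed cost: USD 473576.54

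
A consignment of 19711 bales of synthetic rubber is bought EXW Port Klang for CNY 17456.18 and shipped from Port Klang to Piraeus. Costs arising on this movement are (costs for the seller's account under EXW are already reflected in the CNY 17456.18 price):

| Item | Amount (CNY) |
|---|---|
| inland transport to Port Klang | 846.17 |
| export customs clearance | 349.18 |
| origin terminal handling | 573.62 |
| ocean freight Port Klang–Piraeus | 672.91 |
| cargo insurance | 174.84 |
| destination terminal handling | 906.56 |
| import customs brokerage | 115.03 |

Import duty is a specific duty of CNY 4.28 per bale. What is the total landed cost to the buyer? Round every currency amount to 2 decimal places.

Total landed cost: CNY 105457.57

EXW: the seller makes goods available at their premises; the buyer bears all onward costs.
CIF value = EXW price + inland to port + export clearance + origin terminal + freight + insurance = 17456.18 + 846.17 + 349.18 + 573.62 + 672.91 + 174.84 = 20072.90
Import duty = 19711 × 4.28 = 84363.08
Buyer bears: inland to port 846.17 + export clearance 349.18 + origin terminal 573.62 + freight 672.91 + insurance 174.84 + destination terminal 906.56 + brokerage 115.03 + duty 84363.08 = 88001.39
Landed cost = invoice 17456.18 + 88001.39 = 105457.57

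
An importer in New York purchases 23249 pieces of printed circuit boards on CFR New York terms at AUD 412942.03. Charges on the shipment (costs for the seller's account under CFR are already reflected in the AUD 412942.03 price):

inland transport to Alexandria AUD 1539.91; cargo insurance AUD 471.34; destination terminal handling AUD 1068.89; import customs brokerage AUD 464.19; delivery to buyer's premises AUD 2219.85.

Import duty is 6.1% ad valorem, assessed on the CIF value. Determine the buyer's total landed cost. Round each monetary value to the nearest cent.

CFR: the seller pays costs through ocean freight to the destination port, but not insurance.
Already in the invoice (seller's account under CFR): inland to port — exclude.
CIF value = CFR price + insurance = 412942.03 + 471.34 = 413413.37
Import duty = 413413.37 × 6.1% = 25218.22
Buyer bears: insurance 471.34 + destination terminal 1068.89 + brokerage 464.19 + delivery 2219.85 + duty 25218.22 = 29442.49
Landed cost = invoice 412942.03 + 29442.49 = 442384.52

Total landed cost: AUD 442384.52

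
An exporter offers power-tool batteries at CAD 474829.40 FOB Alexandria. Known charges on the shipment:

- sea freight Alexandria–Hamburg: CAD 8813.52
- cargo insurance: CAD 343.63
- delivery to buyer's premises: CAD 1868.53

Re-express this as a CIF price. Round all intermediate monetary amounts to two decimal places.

Not relevant to the conversion: delivery — on the buyer under both terms; not part of either seller's price.
From FOB to CIF, the seller additionally bears: freight, insurance.
CIF price = 474829.40 + 8813.52 + 343.63 = 483986.55

CIF price: CAD 483986.55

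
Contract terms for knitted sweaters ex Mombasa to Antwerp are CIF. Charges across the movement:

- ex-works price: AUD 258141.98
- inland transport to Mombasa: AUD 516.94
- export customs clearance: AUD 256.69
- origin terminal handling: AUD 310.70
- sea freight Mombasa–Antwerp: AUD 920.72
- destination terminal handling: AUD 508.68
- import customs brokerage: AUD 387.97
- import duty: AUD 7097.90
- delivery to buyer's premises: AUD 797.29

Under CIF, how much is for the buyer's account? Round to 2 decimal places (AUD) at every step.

CIF: the seller pays costs through ocean freight and marine insurance to the destination port.
Seller's account: goods 258141.98 + inland to port 516.94 + export clearance 256.69 + origin terminal 310.70 + freight 920.72 = 260147.03
Buyer's account: destination terminal 508.68 + brokerage 387.97 + duty 7097.90 + delivery 797.29 = 8791.84

Buyer's account: AUD 8791.84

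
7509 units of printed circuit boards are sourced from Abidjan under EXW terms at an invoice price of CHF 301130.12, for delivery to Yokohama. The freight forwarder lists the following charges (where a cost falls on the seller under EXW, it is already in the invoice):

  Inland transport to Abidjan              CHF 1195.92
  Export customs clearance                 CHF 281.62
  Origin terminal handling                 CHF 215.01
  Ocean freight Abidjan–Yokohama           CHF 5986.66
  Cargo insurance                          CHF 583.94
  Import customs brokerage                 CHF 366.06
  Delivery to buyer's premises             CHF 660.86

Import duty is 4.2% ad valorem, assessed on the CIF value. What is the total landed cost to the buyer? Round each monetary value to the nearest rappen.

Total landed cost: CHF 323414.71

EXW: the seller makes goods available at their premises; the buyer bears all onward costs.
CIF value = EXW price + inland to port + export clearance + origin terminal + freight + insurance = 301130.12 + 1195.92 + 281.62 + 215.01 + 5986.66 + 583.94 = 309393.27
Import duty = 309393.27 × 4.2% = 12994.52
Buyer bears: inland to port 1195.92 + export clearance 281.62 + origin terminal 215.01 + freight 5986.66 + insurance 583.94 + brokerage 366.06 + delivery 660.86 + duty 12994.52 = 22284.59
Landed cost = invoice 301130.12 + 22284.59 = 323414.71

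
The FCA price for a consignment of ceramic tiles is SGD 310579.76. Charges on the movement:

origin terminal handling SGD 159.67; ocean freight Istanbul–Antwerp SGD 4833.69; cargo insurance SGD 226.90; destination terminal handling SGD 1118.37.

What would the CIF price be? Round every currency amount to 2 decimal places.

Not relevant to the conversion: destination terminal — on the buyer under both terms; not part of either seller's price.
From FCA to CIF, the seller additionally bears: origin terminal, freight, insurance.
CIF price = 310579.76 + 159.67 + 4833.69 + 226.90 = 315800.02

CIF price: SGD 315800.02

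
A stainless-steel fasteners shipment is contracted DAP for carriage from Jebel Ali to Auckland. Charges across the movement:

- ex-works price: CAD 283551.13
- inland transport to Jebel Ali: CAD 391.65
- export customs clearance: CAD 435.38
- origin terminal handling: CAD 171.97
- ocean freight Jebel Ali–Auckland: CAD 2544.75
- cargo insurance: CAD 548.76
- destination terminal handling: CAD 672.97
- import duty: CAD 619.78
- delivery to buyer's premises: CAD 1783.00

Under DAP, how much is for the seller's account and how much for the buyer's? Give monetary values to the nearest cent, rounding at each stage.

DAP: the seller bears all costs to the named destination except import duty and clearance.
Seller's account: goods 283551.13 + inland to port 391.65 + export clearance 435.38 + origin terminal 171.97 + freight 2544.75 + insurance 548.76 + destination terminal 672.97 + delivery 1783.00 = 290099.61
Buyer's account: duty 619.78 = 619.78

Seller: CAD 290099.61; buyer: CAD 619.78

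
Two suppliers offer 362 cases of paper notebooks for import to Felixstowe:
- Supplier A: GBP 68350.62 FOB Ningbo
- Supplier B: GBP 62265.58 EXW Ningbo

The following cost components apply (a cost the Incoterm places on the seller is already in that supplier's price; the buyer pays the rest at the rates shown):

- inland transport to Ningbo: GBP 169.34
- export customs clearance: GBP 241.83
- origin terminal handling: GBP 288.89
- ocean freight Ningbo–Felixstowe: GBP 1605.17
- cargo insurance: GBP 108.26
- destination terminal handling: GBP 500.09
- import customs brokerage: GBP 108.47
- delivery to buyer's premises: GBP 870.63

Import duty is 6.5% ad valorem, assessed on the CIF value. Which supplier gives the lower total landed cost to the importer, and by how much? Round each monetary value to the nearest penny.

Supplier B is cheaper by GBP 5735.00

Supplier A (FOB):
CIF value = FOB price + freight + insurance = 68350.62 + 1605.17 + 108.26 = 70064.05
Import duty = 70064.05 × 6.5% = 4554.16
Buyer bears (A): 1605.17 + 108.26 + 500.09 + 108.47 + 870.63 = 3192.62
Landed cost (A) = invoice 68350.62 + 3192.62 + duty 4554.16 = 76097.40
Supplier B (EXW):
CIF value = EXW price + inland to port + export clearance + origin terminal + freight + insurance = 62265.58 + 169.34 + 241.83 + 288.89 + 1605.17 + 108.26 = 64679.07
Import duty = 64679.07 × 6.5% = 4204.14
Buyer bears (B): 169.34 + 241.83 + 288.89 + 1605.17 + 108.26 + 500.09 + 108.47 + 870.63 = 3892.68
Landed cost (B) = invoice 62265.58 + 3892.68 + duty 4204.14 = 70362.40
Difference = |76097.40 − 70362.40| = 5735.00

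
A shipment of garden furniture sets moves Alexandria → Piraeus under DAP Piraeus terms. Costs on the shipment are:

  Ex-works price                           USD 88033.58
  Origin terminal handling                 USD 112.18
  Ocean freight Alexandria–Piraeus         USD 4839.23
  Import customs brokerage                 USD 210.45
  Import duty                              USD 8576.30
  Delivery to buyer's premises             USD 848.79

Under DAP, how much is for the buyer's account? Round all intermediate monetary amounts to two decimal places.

Buyer's account: USD 8786.75

DAP: the seller bears all costs to the named destination except import duty and clearance.
Seller's account: goods 88033.58 + origin terminal 112.18 + freight 4839.23 + delivery 848.79 = 93833.78
Buyer's account: brokerage 210.45 + duty 8576.30 = 8786.75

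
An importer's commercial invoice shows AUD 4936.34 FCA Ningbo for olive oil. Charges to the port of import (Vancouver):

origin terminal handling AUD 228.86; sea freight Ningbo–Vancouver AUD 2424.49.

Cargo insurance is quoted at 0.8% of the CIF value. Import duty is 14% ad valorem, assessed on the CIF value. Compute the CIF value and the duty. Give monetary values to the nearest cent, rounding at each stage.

CIF value: AUD 7650.90; import duty: AUD 1071.13

Let C be the CIF value. C = FCA price + pre-shipment costs + freight + 0.8% × C
C − 0.8% × C = 4936.34 + 228.86 + 2424.49
0.992 × C = 7589.69
C = 7589.69 / 0.992 = 7650.90
Insurance premium = 0.8% × 7650.90 = 61.21
Import duty = 7650.90 × 14% = 1071.13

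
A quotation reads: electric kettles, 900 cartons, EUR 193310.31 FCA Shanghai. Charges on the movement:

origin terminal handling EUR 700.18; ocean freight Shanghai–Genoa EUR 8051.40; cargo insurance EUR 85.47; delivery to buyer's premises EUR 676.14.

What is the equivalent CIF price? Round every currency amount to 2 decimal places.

CIF price: EUR 202147.36

Not relevant to the conversion: delivery — on the buyer under both terms; not part of either seller's price.
From FCA to CIF, the seller additionally bears: origin terminal, freight, insurance.
CIF price = 193310.31 + 700.18 + 8051.40 + 85.47 = 202147.36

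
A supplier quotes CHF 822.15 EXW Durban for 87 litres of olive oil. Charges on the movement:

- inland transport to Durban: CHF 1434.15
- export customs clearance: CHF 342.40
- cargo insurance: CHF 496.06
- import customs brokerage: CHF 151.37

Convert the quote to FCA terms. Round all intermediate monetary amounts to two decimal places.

Not relevant to the conversion: brokerage, insurance — on the buyer under both terms; not part of either seller's price.
From EXW to FCA, the seller additionally bears: inland to port, export clearance.
FCA price = 822.15 + 1434.15 + 342.40 = 2598.70

FCA price: CHF 2598.70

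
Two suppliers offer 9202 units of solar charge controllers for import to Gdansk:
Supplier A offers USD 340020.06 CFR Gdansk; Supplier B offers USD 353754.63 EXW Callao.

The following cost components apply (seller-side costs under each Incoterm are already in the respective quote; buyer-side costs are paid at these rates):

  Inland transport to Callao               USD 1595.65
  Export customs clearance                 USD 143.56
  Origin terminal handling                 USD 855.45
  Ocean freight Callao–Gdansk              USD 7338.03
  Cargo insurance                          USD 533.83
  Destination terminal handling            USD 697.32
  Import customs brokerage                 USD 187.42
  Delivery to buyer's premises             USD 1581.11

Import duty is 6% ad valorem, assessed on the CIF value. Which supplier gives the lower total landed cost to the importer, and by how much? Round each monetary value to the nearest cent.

Supplier A is cheaper by USD 25087.30

Supplier A (CFR):
CIF value = CFR price + insurance = 340020.06 + 533.83 = 340553.89
Import duty = 340553.89 × 6% = 20433.23
Buyer bears (A): 533.83 + 697.32 + 187.42 + 1581.11 = 2999.68
Landed cost (A) = invoice 340020.06 + 2999.68 + duty 20433.23 = 363452.97
Supplier B (EXW):
CIF value = EXW price + inland to port + export clearance + origin terminal + freight + insurance = 353754.63 + 1595.65 + 143.56 + 855.45 + 7338.03 + 533.83 = 364221.15
Import duty = 364221.15 × 6% = 21853.27
Buyer bears (B): 1595.65 + 143.56 + 855.45 + 7338.03 + 533.83 + 697.32 + 187.42 + 1581.11 = 12932.37
Landed cost (B) = invoice 353754.63 + 12932.37 + duty 21853.27 = 388540.27
Difference = |363452.97 − 388540.27| = 25087.30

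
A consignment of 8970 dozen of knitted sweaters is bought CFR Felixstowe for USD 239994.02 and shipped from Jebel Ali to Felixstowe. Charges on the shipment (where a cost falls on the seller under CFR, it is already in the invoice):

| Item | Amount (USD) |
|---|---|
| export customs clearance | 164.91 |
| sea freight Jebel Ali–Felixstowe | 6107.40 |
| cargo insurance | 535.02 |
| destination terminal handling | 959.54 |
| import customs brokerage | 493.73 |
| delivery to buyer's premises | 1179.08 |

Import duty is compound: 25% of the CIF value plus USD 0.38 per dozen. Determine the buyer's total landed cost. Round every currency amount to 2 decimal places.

Total landed cost: USD 306702.25

CFR: the seller pays costs through ocean freight to the destination port, but not insurance.
Already in the invoice (seller's account under CFR): export clearance, freight — exclude.
CIF value = CFR price + insurance = 239994.02 + 535.02 = 240529.04
Ad valorem component: 240529.04 × 25% = 60132.26
Specific component: 8970 × 0.38 = 3408.60
Import duty = 60132.26 + 3408.60 = 63540.86
Buyer bears: insurance 535.02 + destination terminal 959.54 + brokerage 493.73 + delivery 1179.08 + duty 63540.86 = 66708.23
Landed cost = invoice 239994.02 + 66708.23 = 306702.25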